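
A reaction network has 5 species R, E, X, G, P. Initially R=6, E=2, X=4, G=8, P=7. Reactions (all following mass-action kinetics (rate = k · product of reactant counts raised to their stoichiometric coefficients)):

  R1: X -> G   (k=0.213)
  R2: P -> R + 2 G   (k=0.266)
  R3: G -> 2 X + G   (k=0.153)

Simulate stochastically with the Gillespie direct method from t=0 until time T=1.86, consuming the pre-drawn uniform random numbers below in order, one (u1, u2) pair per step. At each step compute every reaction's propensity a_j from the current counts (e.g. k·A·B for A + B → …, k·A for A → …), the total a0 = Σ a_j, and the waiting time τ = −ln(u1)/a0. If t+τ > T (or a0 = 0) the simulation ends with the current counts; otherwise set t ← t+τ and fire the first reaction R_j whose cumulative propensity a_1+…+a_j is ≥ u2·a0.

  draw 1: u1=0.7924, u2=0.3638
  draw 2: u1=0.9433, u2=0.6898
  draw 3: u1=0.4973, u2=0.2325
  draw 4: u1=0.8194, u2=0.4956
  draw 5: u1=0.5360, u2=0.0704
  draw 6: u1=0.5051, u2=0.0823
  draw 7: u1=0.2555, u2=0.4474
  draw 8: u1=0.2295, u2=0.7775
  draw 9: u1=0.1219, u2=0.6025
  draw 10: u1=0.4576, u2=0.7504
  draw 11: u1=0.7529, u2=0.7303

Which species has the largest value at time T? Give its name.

Dominant species at T: G

t=0.000: R=6 E=2 X=4 G=8 P=7
Draw 1: a1=0.852, a2=1.862, a3=1.224, a0=3.938; τ=−ln(0.7924)/3.938=0.059 → t=0.059; u2·a0=0.3638·3.938=1.433; a1=0.852 < 1.433 ≤ a1+a2=2.714 → R2 fires; R=7 E=2 X=4 G=10 P=6
Draw 2: a1=0.852, a2=1.596, a3=1.530, a0=3.978; τ=−ln(0.9433)/3.978=0.015 → t=0.074; u2·a0=0.6898·3.978=2.744; a1+a2=2.448 < 2.744 ≤ a1+…+a3=3.978 → R3 fires; R=7 E=2 X=6 G=10 P=6
Draw 3: a1=1.278, a2=1.596, a3=1.530, a0=4.404; τ=−ln(0.4973)/4.404=0.159 → t=0.232; u2·a0=0.2325·4.404=1.024 ≤ a1=1.278 → R1 fires; R=7 E=2 X=5 G=11 P=6
Draw 4: a1=1.065, a2=1.596, a3=1.683, a0=4.344; τ=−ln(0.8194)/4.344=0.046 → t=0.278; u2·a0=0.4956·4.344=2.153; a1=1.065 < 2.153 ≤ a1+a2=2.661 → R2 fires; R=8 E=2 X=5 G=13 P=5
Draw 5: a1=1.065, a2=1.330, a3=1.989, a0=4.384; τ=−ln(0.5360)/4.384=0.142 → t=0.420; u2·a0=0.0704·4.384=0.309 ≤ a1=1.065 → R1 fires; R=8 E=2 X=4 G=14 P=5
Draw 6: a1=0.852, a2=1.330, a3=2.142, a0=4.324; τ=−ln(0.5051)/4.324=0.158 → t=0.578; u2·a0=0.0823·4.324=0.356 ≤ a1=0.852 → R1 fires; R=8 E=2 X=3 G=15 P=5
Draw 7: a1=0.639, a2=1.330, a3=2.295, a0=4.264; τ=−ln(0.2555)/4.264=0.320 → t=0.898; u2·a0=0.4474·4.264=1.908; a1=0.639 < 1.908 ≤ a1+a2=1.969 → R2 fires; R=9 E=2 X=3 G=17 P=4
Draw 8: a1=0.639, a2=1.064, a3=2.601, a0=4.304; τ=−ln(0.2295)/4.304=0.342 → t=1.240; u2·a0=0.7775·4.304=3.346; a1+a2=1.703 < 3.346 ≤ a1+…+a3=4.304 → R3 fires; R=9 E=2 X=5 G=17 P=4
Draw 9: a1=1.065, a2=1.064, a3=2.601, a0=4.730; τ=−ln(0.1219)/4.730=0.445 → t=1.685; u2·a0=0.6025·4.730=2.850; a1+a2=2.129 < 2.850 ≤ a1+…+a3=4.730 → R3 fires; R=9 E=2 X=7 G=17 P=4
Draw 10: a1=1.491, a2=1.064, a3=2.601, a0=5.156; τ=−ln(0.4576)/5.156=0.152 → t=1.837; u2·a0=0.7504·5.156=3.869; a1+a2=2.555 < 3.869 ≤ a1+…+a3=5.156 → R3 fires; R=9 E=2 X=9 G=17 P=4
Draw 11: a1=1.917, a2=1.064, a3=2.601, a0=5.582; τ=−ln(0.7529)/5.582=0.051 → t=1.888 > T=1.86: stop.
At T=1.86: R=9 E=2 X=9 G=17 P=4; the largest is G.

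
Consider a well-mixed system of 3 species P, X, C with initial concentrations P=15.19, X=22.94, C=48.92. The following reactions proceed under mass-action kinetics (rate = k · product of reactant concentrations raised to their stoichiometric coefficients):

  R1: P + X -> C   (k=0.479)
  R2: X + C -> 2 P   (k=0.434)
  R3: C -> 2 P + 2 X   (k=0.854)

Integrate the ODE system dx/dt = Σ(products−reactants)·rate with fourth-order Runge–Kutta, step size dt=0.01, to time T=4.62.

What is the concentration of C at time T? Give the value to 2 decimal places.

C at T = 64.88

RK4 with dt=0.01: 462 steps to T=4.62. Trajectory (selected grid times):
t=0.00: P=15.19 X=22.94 C=48.92
t=0.51: P=72.10 X=1.22 C=34.91
t=1.03: P=96.44 X=0.96 C=33.92
t=1.54: P=116.86 X=0.85 C=35.37
t=2.05: P=136.73 X=0.79 C=38.11
t=2.57: P=157.70 X=0.76 C=41.86
t=3.08: P=179.73 X=0.75 C=46.37
t=3.59: P=203.78 X=0.74 C=51.66
t=4.11: P=230.87 X=0.73 C=57.90
t=4.62: P=260.45 X=0.72 C=64.88
Read off C at T=4.62: 64.88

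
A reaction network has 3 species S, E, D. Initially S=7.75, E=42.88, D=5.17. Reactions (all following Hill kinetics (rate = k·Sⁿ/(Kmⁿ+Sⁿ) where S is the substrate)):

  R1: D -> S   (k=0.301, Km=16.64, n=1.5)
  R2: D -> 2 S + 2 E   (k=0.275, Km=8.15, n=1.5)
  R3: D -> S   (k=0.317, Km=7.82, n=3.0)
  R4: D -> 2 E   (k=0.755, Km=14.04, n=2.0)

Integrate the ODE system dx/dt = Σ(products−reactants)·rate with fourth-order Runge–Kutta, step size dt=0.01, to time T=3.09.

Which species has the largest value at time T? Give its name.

Dominant species at T: E

RK4 with dt=0.01: 309 steps to T=3.09. Trajectory (selected grid times):
t=0.00: S=7.75 E=42.88 D=5.17
t=0.34: S=7.85 E=43.00 D=5.07
t=0.69: S=7.95 E=43.13 D=4.97
t=1.03: S=8.05 E=43.24 D=4.88
t=1.37: S=8.14 E=43.35 D=4.79
t=1.72: S=8.23 E=43.47 D=4.70
t=2.06: S=8.32 E=43.57 D=4.61
t=2.40: S=8.41 E=43.68 D=4.53
t=2.75: S=8.49 E=43.78 D=4.44
t=3.09: S=8.58 E=43.88 D=4.37
At T=3.09: S=8.58 E=43.88 D=4.37; the largest is E.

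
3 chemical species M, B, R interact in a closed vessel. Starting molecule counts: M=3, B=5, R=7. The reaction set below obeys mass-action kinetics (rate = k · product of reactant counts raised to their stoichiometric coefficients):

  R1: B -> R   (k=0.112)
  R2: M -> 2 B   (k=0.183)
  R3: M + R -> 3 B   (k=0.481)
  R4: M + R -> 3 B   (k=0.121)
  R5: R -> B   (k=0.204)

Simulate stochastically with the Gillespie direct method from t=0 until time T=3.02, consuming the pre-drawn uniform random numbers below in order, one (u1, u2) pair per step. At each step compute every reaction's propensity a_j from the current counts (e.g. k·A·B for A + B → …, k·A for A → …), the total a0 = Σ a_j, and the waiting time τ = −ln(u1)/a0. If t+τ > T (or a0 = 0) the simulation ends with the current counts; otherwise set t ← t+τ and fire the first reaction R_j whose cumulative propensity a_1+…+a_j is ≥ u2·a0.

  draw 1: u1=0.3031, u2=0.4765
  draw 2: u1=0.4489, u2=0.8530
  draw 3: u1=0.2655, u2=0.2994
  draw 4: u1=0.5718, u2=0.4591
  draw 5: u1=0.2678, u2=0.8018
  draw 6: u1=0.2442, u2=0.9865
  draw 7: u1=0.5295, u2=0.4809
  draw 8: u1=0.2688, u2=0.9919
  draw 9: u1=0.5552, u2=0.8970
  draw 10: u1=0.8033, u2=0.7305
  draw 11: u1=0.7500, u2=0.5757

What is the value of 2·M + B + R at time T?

Value at T = 18

Check how each reaction changes W = 2·M + B + R (weight of products minus weight of reactants):
R1: B -> R: (1·1) − (1·1) = 1 − 1 = 0
R2: M -> 2 B: (1·2) − (2·1) = 2 − 2 = 0
R3: M + R -> 3 B: (1·3) − (2·1 + 1·1) = 3 − 3 = 0
R4: M + R -> 3 B: (1·3) − (2·1 + 1·1) = 3 − 3 = 0
R5: R -> B: (1·1) − (1·1) = 1 − 1 = 0
Every reaction leaves W unchanged, so W is conserved and no simulation is needed: W(T) = W(0) = 2·3 + 5 + 7 = 18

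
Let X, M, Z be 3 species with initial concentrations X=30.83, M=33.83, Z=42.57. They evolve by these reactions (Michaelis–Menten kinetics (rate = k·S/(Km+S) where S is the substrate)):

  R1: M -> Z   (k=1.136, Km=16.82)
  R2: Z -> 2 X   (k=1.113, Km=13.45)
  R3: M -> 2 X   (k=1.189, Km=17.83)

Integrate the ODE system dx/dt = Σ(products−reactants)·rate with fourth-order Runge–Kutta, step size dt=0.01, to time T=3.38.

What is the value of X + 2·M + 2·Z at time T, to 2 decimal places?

Value at T = 183.63

Check how each reaction changes W = X + 2·M + 2·Z (weight of products minus weight of reactants):
R1: M -> Z: (2·1) − (2·1) = 2 − 2 = 0
R2: Z -> 2 X: (1·2) − (2·1) = 2 − 2 = 0
R3: M -> 2 X: (1·2) − (2·1) = 2 − 2 = 0
Every reaction leaves W unchanged, so W is conserved and no simulation is needed: W(T) = W(0) = 30.83 + 2·33.83 + 2·42.57 = 183.63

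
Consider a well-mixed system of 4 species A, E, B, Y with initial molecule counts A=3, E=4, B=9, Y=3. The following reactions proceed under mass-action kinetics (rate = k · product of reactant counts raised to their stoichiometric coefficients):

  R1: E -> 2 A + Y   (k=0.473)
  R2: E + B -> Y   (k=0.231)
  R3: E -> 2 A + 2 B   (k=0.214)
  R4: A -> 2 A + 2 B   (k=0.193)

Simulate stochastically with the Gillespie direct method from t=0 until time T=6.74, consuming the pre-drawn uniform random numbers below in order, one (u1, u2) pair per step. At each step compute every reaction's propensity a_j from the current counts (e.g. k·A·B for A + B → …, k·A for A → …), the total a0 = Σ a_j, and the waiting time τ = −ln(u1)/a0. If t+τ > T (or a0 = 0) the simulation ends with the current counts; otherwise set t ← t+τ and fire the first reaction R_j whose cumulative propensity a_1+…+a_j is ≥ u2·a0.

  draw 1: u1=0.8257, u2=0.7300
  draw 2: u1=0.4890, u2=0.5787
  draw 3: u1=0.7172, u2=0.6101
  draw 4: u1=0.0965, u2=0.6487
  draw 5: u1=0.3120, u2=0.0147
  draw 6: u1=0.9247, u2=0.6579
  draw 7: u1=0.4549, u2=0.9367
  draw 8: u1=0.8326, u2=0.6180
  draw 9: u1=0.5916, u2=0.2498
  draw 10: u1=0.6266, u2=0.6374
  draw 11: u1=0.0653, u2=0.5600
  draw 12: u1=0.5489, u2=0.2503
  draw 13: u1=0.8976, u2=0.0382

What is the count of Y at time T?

t=0.000: A=3 E=4 B=9 Y=3
Draw 1: a1=1.892, a2=8.316, a3=0.856, a4=0.579, a0=11.643; τ=−ln(0.8257)/11.643=0.016 → t=0.016; u2·a0=0.7300·11.643=8.499; a1=1.892 < 8.499 ≤ a1+a2=10.208 → R2 fires; A=3 E=3 B=8 Y=4
Draw 2: a1=1.419, a2=5.544, a3=0.642, a4=0.579, a0=8.184; τ=−ln(0.4890)/8.184=0.087 → t=0.104; u2·a0=0.5787·8.184=4.736; a1=1.419 < 4.736 ≤ a1+a2=6.963 → R2 fires; A=3 E=2 B=7 Y=5
Draw 3: a1=0.946, a2=3.234, a3=0.428, a4=0.579, a0=5.187; τ=−ln(0.7172)/5.187=0.064 → t=0.168; u2·a0=0.6101·5.187=3.165; a1=0.946 < 3.165 ≤ a1+a2=4.180 → R2 fires; A=3 E=1 B=6 Y=6
Draw 4: a1=0.473, a2=1.386, a3=0.214, a4=0.579, a0=2.652; τ=−ln(0.0965)/2.652=0.882 → t=1.050; u2·a0=0.6487·2.652=1.720; a1=0.473 < 1.720 ≤ a1+a2=1.859 → R2 fires; A=3 E=0 B=5 Y=7
Draw 5: a1=0.000, a2=0.000, a3=0.000, a4=0.579, a0=0.579; τ=−ln(0.3120)/0.579=2.012 → t=3.061; u2·a0=0.0147·0.579=0.009; a1+…+a3=0.000 < 0.009 ≤ a1+…+a4=0.579 → R4 fires; A=4 E=0 B=7 Y=7
Draw 6: a1=0.000, a2=0.000, a3=0.000, a4=0.772, a0=0.772; τ=−ln(0.9247)/0.772=0.101 → t=3.163; u2·a0=0.6579·0.772=0.508; a1+…+a3=0.000 < 0.508 ≤ a1+…+a4=0.772 → R4 fires; A=5 E=0 B=9 Y=7
Draw 7: a1=0.000, a2=0.000, a3=0.000, a4=0.965, a0=0.965; τ=−ln(0.4549)/0.965=0.816 → t=3.979; u2·a0=0.9367·0.965=0.904; a1+…+a3=0.000 < 0.904 ≤ a1+…+a4=0.965 → R4 fires; A=6 E=0 B=11 Y=7
Draw 8: a1=0.000, a2=0.000, a3=0.000, a4=1.158, a0=1.158; τ=−ln(0.8326)/1.158=0.158 → t=4.137; u2·a0=0.6180·1.158=0.716; a1+…+a3=0.000 < 0.716 ≤ a1+…+a4=1.158 → R4 fires; A=7 E=0 B=13 Y=7
Draw 9: a1=0.000, a2=0.000, a3=0.000, a4=1.351, a0=1.351; τ=−ln(0.5916)/1.351=0.389 → t=4.526; u2·a0=0.2498·1.351=0.337; a1+…+a3=0.000 < 0.337 ≤ a1+…+a4=1.351 → R4 fires; A=8 E=0 B=15 Y=7
Draw 10: a1=0.000, a2=0.000, a3=0.000, a4=1.544, a0=1.544; τ=−ln(0.6266)/1.544=0.303 → t=4.828; u2·a0=0.6374·1.544=0.984; a1+…+a3=0.000 < 0.984 ≤ a1+…+a4=1.544 → R4 fires; A=9 E=0 B=17 Y=7
Draw 11: a1=0.000, a2=0.000, a3=0.000, a4=1.737, a0=1.737; τ=−ln(0.0653)/1.737=1.571 → t=6.399; u2·a0=0.5600·1.737=0.973; a1+…+a3=0.000 < 0.973 ≤ a1+…+a4=1.737 → R4 fires; A=10 E=0 B=19 Y=7
Draw 12: a1=0.000, a2=0.000, a3=0.000, a4=1.930, a0=1.930; τ=−ln(0.5489)/1.930=0.311 → t=6.710; u2·a0=0.2503·1.930=0.483; a1+…+a3=0.000 < 0.483 ≤ a1+…+a4=1.930 → R4 fires; A=11 E=0 B=21 Y=7
Draw 13: a1=0.000, a2=0.000, a3=0.000, a4=2.123, a0=2.123; τ=−ln(0.8976)/2.123=0.051 → t=6.761 > T=6.74: stop.
Read off Y at T=6.74: 7

Y at T = 7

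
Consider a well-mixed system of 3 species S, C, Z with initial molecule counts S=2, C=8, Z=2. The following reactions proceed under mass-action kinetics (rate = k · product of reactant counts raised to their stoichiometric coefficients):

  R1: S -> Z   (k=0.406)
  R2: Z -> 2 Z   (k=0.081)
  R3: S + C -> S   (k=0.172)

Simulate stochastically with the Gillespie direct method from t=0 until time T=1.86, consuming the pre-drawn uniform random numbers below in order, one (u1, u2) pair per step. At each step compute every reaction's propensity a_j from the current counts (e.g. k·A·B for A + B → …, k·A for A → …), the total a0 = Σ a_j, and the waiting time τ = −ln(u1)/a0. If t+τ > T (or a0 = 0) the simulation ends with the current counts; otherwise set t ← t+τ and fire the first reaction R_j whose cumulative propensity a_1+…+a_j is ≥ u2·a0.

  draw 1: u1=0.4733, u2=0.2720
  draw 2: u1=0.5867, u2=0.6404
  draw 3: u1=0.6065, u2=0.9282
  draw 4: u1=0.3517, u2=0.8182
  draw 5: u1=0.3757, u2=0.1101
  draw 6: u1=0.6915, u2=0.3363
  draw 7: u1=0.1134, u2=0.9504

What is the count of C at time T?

C at T = 4

t=0.000: S=2 C=8 Z=2
Draw 1: a1=0.812, a2=0.162, a3=2.752, a0=3.726; τ=−ln(0.4733)/3.726=0.201 → t=0.201; u2·a0=0.2720·3.726=1.013; a1+a2=0.974 < 1.013 ≤ a1+…+a3=3.726 → R3 fires; S=2 C=7 Z=2
Draw 2: a1=0.812, a2=0.162, a3=2.408, a0=3.382; τ=−ln(0.5867)/3.382=0.158 → t=0.358; u2·a0=0.6404·3.382=2.166; a1+a2=0.974 < 2.166 ≤ a1+…+a3=3.382 → R3 fires; S=2 C=6 Z=2
Draw 3: a1=0.812, a2=0.162, a3=2.064, a0=3.038; τ=−ln(0.6065)/3.038=0.165 → t=0.523; u2·a0=0.9282·3.038=2.820; a1+a2=0.974 < 2.820 ≤ a1+…+a3=3.038 → R3 fires; S=2 C=5 Z=2
Draw 4: a1=0.812, a2=0.162, a3=1.720, a0=2.694; τ=−ln(0.3517)/2.694=0.388 → t=0.911; u2·a0=0.8182·2.694=2.204; a1+a2=0.974 < 2.204 ≤ a1+…+a3=2.694 → R3 fires; S=2 C=4 Z=2
Draw 5: a1=0.812, a2=0.162, a3=1.376, a0=2.350; τ=−ln(0.3757)/2.350=0.417 → t=1.327; u2·a0=0.1101·2.350=0.259 ≤ a1=0.812 → R1 fires; S=1 C=4 Z=3
Draw 6: a1=0.406, a2=0.243, a3=0.688, a0=1.337; τ=−ln(0.6915)/1.337=0.276 → t=1.603; u2·a0=0.3363·1.337=0.450; a1=0.406 < 0.450 ≤ a1+a2=0.649 → R2 fires; S=1 C=4 Z=4
Draw 7: a1=0.406, a2=0.324, a3=0.688, a0=1.418; τ=−ln(0.1134)/1.418=1.535 → t=3.139 > T=1.86: stop.
Read off C at T=1.86: 4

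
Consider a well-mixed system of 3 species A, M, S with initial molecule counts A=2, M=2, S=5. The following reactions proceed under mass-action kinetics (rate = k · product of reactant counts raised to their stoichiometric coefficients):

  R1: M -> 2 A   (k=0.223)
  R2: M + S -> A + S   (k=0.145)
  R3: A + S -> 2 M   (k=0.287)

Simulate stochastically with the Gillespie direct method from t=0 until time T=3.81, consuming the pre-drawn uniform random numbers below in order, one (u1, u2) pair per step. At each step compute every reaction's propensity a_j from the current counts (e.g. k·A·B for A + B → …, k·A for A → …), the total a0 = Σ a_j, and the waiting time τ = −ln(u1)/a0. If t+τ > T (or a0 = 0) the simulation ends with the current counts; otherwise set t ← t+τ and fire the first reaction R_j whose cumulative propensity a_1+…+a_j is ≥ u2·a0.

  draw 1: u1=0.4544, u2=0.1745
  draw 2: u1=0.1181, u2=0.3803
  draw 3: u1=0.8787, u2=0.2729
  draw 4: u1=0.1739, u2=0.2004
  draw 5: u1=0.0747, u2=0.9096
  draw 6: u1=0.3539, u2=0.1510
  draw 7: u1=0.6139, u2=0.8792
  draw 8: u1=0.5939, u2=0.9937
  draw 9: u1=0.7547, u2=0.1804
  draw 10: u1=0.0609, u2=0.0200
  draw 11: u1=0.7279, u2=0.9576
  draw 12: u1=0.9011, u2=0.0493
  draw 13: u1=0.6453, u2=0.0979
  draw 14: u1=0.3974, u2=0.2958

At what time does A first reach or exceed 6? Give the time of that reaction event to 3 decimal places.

t=0.000: A=2 M=2 S=5
Draw 1: a1=0.446, a2=1.450, a3=2.870, a0=4.766; τ=−ln(0.4544)/4.766=0.166 → t=0.166; u2·a0=0.1745·4.766=0.832; a1=0.446 < 0.832 ≤ a1+a2=1.896 → R2 fires; A=3 M=1 S=5
Draw 2: a1=0.223, a2=0.725, a3=4.305, a0=5.253; τ=−ln(0.1181)/5.253=0.407 → t=0.572; u2·a0=0.3803·5.253=1.998; a1+a2=0.948 < 1.998 ≤ a1+…+a3=5.253 → R3 fires; A=2 M=3 S=4
Draw 3: a1=0.669, a2=1.740, a3=2.296, a0=4.705; τ=−ln(0.8787)/4.705=0.027 → t=0.600; u2·a0=0.2729·4.705=1.284; a1=0.669 < 1.284 ≤ a1+a2=2.409 → R2 fires; A=3 M=2 S=4
Draw 4: a1=0.446, a2=1.160, a3=3.444, a0=5.050; τ=−ln(0.1739)/5.050=0.346 → t=0.946; u2·a0=0.2004·5.050=1.012; a1=0.446 < 1.012 ≤ a1+a2=1.606 → R2 fires; A=4 M=1 S=4
Draw 5: a1=0.223, a2=0.580, a3=4.592, a0=5.395; τ=−ln(0.0747)/5.395=0.481 → t=1.427; u2·a0=0.9096·5.395=4.907; a1+a2=0.803 < 4.907 ≤ a1+…+a3=5.395 → R3 fires; A=3 M=3 S=3
Draw 6: a1=0.669, a2=1.305, a3=2.583, a0=4.557; τ=−ln(0.3539)/4.557=0.228 → t=1.655; u2·a0=0.1510·4.557=0.688; a1=0.669 < 0.688 ≤ a1+a2=1.974 → R2 fires; A=4 M=2 S=3
Draw 7: a1=0.446, a2=0.870, a3=3.444, a0=4.760; τ=−ln(0.6139)/4.760=0.103 → t=1.757; u2·a0=0.8792·4.760=4.185; a1+a2=1.316 < 4.185 ≤ a1+…+a3=4.760 → R3 fires; A=3 M=4 S=2
Draw 8: a1=0.892, a2=1.160, a3=1.722, a0=3.774; τ=−ln(0.5939)/3.774=0.138 → t=1.895; u2·a0=0.9937·3.774=3.750; a1+a2=2.052 < 3.750 ≤ a1+…+a3=3.774 → R3 fires; A=2 M=6 S=1
Draw 9: a1=1.338, a2=0.870, a3=0.574, a0=2.782; τ=−ln(0.7547)/2.782=0.101 → t=1.997; u2·a0=0.1804·2.782=0.502 ≤ a1=1.338 → R1 fires; A=4 M=5 S=1
Draw 10: a1=1.115, a2=0.725, a3=1.148, a0=2.988; τ=−ln(0.0609)/2.988=0.937 → t=2.933; u2·a0=0.0200·2.988=0.060 ≤ a1=1.115 → R1 fires; A=6 M=4 S=1
Draw 11: a1=0.892, a2=0.580, a3=1.722, a0=3.194; τ=−ln(0.7279)/3.194=0.099 → t=3.033; u2·a0=0.9576·3.194=3.059; a1+a2=1.472 < 3.059 ≤ a1+…+a3=3.194 → R3 fires; A=5 M=6 S=0
Draw 12: a1=1.338, a2=0.000, a3=0.000, a0=1.338; τ=−ln(0.9011)/1.338=0.078 → t=3.110; u2·a0=0.0493·1.338=0.066 ≤ a1=1.338 → R1 fires; A=7 M=5 S=0
Draw 13: a1=1.115, a2=0.000, a3=0.000, a0=1.115; τ=−ln(0.6453)/1.115=0.393 → t=3.503; u2·a0=0.0979·1.115=0.109 ≤ a1=1.115 → R1 fires; A=9 M=4 S=0
Draw 14: a1=0.892, a2=0.000, a3=0.000, a0=0.892; τ=−ln(0.3974)/0.892=1.035 → t=4.538 > T=3.81: stop.
A first becomes ≥ 6 when it reaches 6 at the event at t=2.933.

Threshold first reached at t = 2.933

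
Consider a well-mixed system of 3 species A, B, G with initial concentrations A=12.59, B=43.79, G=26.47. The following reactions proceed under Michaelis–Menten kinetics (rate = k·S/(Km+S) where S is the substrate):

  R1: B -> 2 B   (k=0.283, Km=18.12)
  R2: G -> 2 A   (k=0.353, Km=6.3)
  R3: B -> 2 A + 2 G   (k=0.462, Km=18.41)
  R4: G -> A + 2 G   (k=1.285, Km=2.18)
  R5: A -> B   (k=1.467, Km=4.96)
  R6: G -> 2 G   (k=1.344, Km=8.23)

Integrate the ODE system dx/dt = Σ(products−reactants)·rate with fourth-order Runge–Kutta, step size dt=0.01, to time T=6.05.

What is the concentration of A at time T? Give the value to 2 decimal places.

A at T = 20.69

RK4 with dt=0.01: 605 steps to T=6.05. Trajectory (selected grid times):
t=0.00: A=12.59 B=43.79 G=26.47
t=0.67: A=13.50 B=44.42 G=28.20
t=1.34: A=14.40 B=45.06 G=29.95
t=2.02: A=15.31 B=45.72 G=31.74
t=2.69: A=16.21 B=46.38 G=33.51
t=3.36: A=17.11 B=47.06 G=35.29
t=4.03: A=18.00 B=47.74 G=37.08
t=4.71: A=18.91 B=48.43 G=38.90
t=5.38: A=19.80 B=49.13 G=40.71
t=6.05: A=20.69 B=49.83 G=42.53
Read off A at T=6.05: 20.69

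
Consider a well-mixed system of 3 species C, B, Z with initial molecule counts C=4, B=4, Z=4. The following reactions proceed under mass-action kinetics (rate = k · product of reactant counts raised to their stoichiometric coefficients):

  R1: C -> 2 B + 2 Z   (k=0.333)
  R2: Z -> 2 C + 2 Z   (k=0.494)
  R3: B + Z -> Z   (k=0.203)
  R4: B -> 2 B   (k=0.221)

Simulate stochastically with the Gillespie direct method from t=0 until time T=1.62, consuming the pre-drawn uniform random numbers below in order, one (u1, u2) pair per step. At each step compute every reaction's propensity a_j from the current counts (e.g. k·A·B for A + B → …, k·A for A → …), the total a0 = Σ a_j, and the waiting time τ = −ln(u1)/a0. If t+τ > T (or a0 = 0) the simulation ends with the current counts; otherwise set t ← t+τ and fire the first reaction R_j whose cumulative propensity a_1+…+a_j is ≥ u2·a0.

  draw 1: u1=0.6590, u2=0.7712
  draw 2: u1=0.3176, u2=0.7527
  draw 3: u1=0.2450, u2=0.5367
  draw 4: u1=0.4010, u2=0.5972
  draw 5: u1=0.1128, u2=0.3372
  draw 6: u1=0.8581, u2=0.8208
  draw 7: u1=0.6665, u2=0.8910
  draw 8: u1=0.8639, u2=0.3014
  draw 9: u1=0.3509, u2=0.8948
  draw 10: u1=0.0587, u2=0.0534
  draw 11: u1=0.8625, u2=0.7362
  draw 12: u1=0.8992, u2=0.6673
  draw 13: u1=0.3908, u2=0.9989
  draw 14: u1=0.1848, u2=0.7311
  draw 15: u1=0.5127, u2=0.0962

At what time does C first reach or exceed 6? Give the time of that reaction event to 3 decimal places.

Threshold first reached at t = 0.497

t=0.000: C=4 B=4 Z=4
Draw 1: a1=1.332, a2=1.976, a3=3.248, a4=0.884, a0=7.440; τ=−ln(0.6590)/7.440=0.056 → t=0.056; u2·a0=0.7712·7.440=5.738; a1+a2=3.308 < 5.738 ≤ a1+…+a3=6.556 → R3 fires; C=4 B=3 Z=4
Draw 2: a1=1.332, a2=1.976, a3=2.436, a4=0.663, a0=6.407; τ=−ln(0.3176)/6.407=0.179 → t=0.235; u2·a0=0.7527·6.407=4.823; a1+a2=3.308 < 4.823 ≤ a1+…+a3=5.744 → R3 fires; C=4 B=2 Z=4
Draw 3: a1=1.332, a2=1.976, a3=1.624, a4=0.442, a0=5.374; τ=−ln(0.2450)/5.374=0.262 → t=0.497; u2·a0=0.5367·5.374=2.884; a1=1.332 < 2.884 ≤ a1+a2=3.308 → R2 fires; C=6 B=2 Z=5
Draw 4: a1=1.998, a2=2.470, a3=2.030, a4=0.442, a0=6.940; τ=−ln(0.4010)/6.940=0.132 → t=0.628; u2·a0=0.5972·6.940=4.145; a1=1.998 < 4.145 ≤ a1+a2=4.468 → R2 fires; C=8 B=2 Z=6
Draw 5: a1=2.664, a2=2.964, a3=2.436, a4=0.442, a0=8.506; τ=−ln(0.1128)/8.506=0.257 → t=0.885; u2·a0=0.3372·8.506=2.868; a1=2.664 < 2.868 ≤ a1+a2=5.628 → R2 fires; C=10 B=2 Z=7
Draw 6: a1=3.330, a2=3.458, a3=2.842, a4=0.442, a0=10.072; τ=−ln(0.8581)/10.072=0.015 → t=0.900; u2·a0=0.8208·10.072=8.267; a1+a2=6.788 < 8.267 ≤ a1+…+a3=9.630 → R3 fires; C=10 B=1 Z=7
Draw 7: a1=3.330, a2=3.458, a3=1.421, a4=0.221, a0=8.430; τ=−ln(0.6665)/8.430=0.048 → t=0.948; u2·a0=0.8910·8.430=7.511; a1+a2=6.788 < 7.511 ≤ a1+…+a3=8.209 → R3 fires; C=10 B=0 Z=7
Draw 8: a1=3.330, a2=3.458, a3=0.000, a4=0.000, a0=6.788; τ=−ln(0.8639)/6.788=0.022 → t=0.970; u2·a0=0.3014·6.788=2.046 ≤ a1=3.330 → R1 fires; C=9 B=2 Z=9
Draw 9: a1=2.997, a2=4.446, a3=3.654, a4=0.442, a0=11.539; τ=−ln(0.3509)/11.539=0.091 → t=1.061; u2·a0=0.8948·11.539=10.325; a1+a2=7.443 < 10.325 ≤ a1+…+a3=11.097 → R3 fires; C=9 B=1 Z=9
Draw 10: a1=2.997, a2=4.446, a3=1.827, a4=0.221, a0=9.491; τ=−ln(0.0587)/9.491=0.299 → t=1.359; u2·a0=0.0534·9.491=0.507 ≤ a1=2.997 → R1 fires; C=8 B=3 Z=11
Draw 11: a1=2.664, a2=5.434, a3=6.699, a4=0.663, a0=15.460; τ=−ln(0.8625)/15.460=0.010 → t=1.369; u2·a0=0.7362·15.460=11.382; a1+a2=8.098 < 11.382 ≤ a1+…+a3=14.797 → R3 fires; C=8 B=2 Z=11
Draw 12: a1=2.664, a2=5.434, a3=4.466, a4=0.442, a0=13.006; τ=−ln(0.8992)/13.006=0.008 → t=1.377; u2·a0=0.6673·13.006=8.679; a1+a2=8.098 < 8.679 ≤ a1+…+a3=12.564 → R3 fires; C=8 B=1 Z=11
Draw 13: a1=2.664, a2=5.434, a3=2.233, a4=0.221, a0=10.552; τ=−ln(0.3908)/10.552=0.089 → t=1.466; u2·a0=0.9989·10.552=10.540; a1+…+a3=10.331 < 10.540 ≤ a1+…+a4=10.552 → R4 fires; C=8 B=2 Z=11
Draw 14: a1=2.664, a2=5.434, a3=4.466, a4=0.442, a0=13.006; τ=−ln(0.1848)/13.006=0.130 → t=1.596; u2·a0=0.7311·13.006=9.509; a1+a2=8.098 < 9.509 ≤ a1+…+a3=12.564 → R3 fires; C=8 B=1 Z=11
Draw 15: a1=2.664, a2=5.434, a3=2.233, a4=0.221, a0=10.552; τ=−ln(0.5127)/10.552=0.063 → t=1.659 > T=1.62: stop.
C first becomes ≥ 6 when it reaches 6 at the event at t=0.497.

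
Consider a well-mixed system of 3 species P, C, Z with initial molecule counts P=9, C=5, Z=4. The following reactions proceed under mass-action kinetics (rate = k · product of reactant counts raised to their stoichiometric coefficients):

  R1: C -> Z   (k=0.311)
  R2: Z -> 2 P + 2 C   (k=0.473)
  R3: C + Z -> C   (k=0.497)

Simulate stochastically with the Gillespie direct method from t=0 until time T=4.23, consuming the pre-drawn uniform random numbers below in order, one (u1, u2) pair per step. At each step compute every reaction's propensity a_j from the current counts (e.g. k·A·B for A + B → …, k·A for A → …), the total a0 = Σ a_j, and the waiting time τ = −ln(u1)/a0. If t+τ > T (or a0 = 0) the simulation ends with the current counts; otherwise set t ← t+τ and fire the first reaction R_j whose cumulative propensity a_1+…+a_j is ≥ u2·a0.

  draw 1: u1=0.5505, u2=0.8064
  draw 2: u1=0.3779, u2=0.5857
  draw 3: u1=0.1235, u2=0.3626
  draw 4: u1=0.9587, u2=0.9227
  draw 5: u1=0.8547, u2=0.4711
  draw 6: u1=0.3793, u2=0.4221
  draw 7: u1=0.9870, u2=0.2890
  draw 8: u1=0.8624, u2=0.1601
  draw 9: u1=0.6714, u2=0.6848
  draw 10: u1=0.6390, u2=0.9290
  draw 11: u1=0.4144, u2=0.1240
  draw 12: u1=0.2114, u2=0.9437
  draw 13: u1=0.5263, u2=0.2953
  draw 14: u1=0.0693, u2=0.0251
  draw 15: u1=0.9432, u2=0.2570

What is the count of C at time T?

t=0.000: P=9 C=5 Z=4
Draw 1: a1=1.555, a2=1.892, a3=9.940, a0=13.387; τ=−ln(0.5505)/13.387=0.045 → t=0.045; u2·a0=0.8064·13.387=10.795; a1+a2=3.447 < 10.795 ≤ a1+…+a3=13.387 → R3 fires; P=9 C=5 Z=3
Draw 2: a1=1.555, a2=1.419, a3=7.455, a0=10.429; τ=−ln(0.3779)/10.429=0.093 → t=0.138; u2·a0=0.5857·10.429=6.108; a1+a2=2.974 < 6.108 ≤ a1+…+a3=10.429 → R3 fires; P=9 C=5 Z=2
Draw 3: a1=1.555, a2=0.946, a3=4.970, a0=7.471; τ=−ln(0.1235)/7.471=0.280 → t=0.418; u2·a0=0.3626·7.471=2.709; a1+a2=2.501 < 2.709 ≤ a1+…+a3=7.471 → R3 fires; P=9 C=5 Z=1
Draw 4: a1=1.555, a2=0.473, a3=2.485, a0=4.513; τ=−ln(0.9587)/4.513=0.009 → t=0.427; u2·a0=0.9227·4.513=4.164; a1+a2=2.028 < 4.164 ≤ a1+…+a3=4.513 → R3 fires; P=9 C=5 Z=0
Draw 5: a1=1.555, a2=0.000, a3=0.000, a0=1.555; τ=−ln(0.8547)/1.555=0.101 → t=0.528; u2·a0=0.4711·1.555=0.733 ≤ a1=1.555 → R1 fires; P=9 C=4 Z=1
Draw 6: a1=1.244, a2=0.473, a3=1.988, a0=3.705; τ=−ln(0.3793)/3.705=0.262 → t=0.790; u2·a0=0.4221·3.705=1.564; a1=1.244 < 1.564 ≤ a1+a2=1.717 → R2 fires; P=11 C=6 Z=0
Draw 7: a1=1.866, a2=0.000, a3=0.000, a0=1.866; τ=−ln(0.9870)/1.866=0.007 → t=0.797; u2·a0=0.2890·1.866=0.539 ≤ a1=1.866 → R1 fires; P=11 C=5 Z=1
Draw 8: a1=1.555, a2=0.473, a3=2.485, a0=4.513; τ=−ln(0.8624)/4.513=0.033 → t=0.830; u2·a0=0.1601·4.513=0.723 ≤ a1=1.555 → R1 fires; P=11 C=4 Z=2
Draw 9: a1=1.244, a2=0.946, a3=3.976, a0=6.166; τ=−ln(0.6714)/6.166=0.065 → t=0.894; u2·a0=0.6848·6.166=4.222; a1+a2=2.190 < 4.222 ≤ a1+…+a3=6.166 → R3 fires; P=11 C=4 Z=1
Draw 10: a1=1.244, a2=0.473, a3=1.988, a0=3.705; τ=−ln(0.6390)/3.705=0.121 → t=1.015; u2·a0=0.9290·3.705=3.442; a1+a2=1.717 < 3.442 ≤ a1+…+a3=3.705 → R3 fires; P=11 C=4 Z=0
Draw 11: a1=1.244, a2=0.000, a3=0.000, a0=1.244; τ=−ln(0.4144)/1.244=0.708 → t=1.723; u2·a0=0.1240·1.244=0.154 ≤ a1=1.244 → R1 fires; P=11 C=3 Z=1
Draw 12: a1=0.933, a2=0.473, a3=1.491, a0=2.897; τ=−ln(0.2114)/2.897=0.536 → t=2.260; u2·a0=0.9437·2.897=2.734; a1+a2=1.406 < 2.734 ≤ a1+…+a3=2.897 → R3 fires; P=11 C=3 Z=0
Draw 13: a1=0.933, a2=0.000, a3=0.000, a0=0.933; τ=−ln(0.5263)/0.933=0.688 → t=2.948; u2·a0=0.2953·0.933=0.276 ≤ a1=0.933 → R1 fires; P=11 C=2 Z=1
Draw 14: a1=0.622, a2=0.473, a3=0.994, a0=2.089; τ=−ln(0.0693)/2.089=1.278 → t=4.225; u2·a0=0.0251·2.089=0.052 ≤ a1=0.622 → R1 fires; P=11 C=1 Z=2
Draw 15: a1=0.311, a2=0.946, a3=0.994, a0=2.251; τ=−ln(0.9432)/2.251=0.026 → t=4.251 > T=4.23: stop.
Read off C at T=4.23: 1

C at T = 1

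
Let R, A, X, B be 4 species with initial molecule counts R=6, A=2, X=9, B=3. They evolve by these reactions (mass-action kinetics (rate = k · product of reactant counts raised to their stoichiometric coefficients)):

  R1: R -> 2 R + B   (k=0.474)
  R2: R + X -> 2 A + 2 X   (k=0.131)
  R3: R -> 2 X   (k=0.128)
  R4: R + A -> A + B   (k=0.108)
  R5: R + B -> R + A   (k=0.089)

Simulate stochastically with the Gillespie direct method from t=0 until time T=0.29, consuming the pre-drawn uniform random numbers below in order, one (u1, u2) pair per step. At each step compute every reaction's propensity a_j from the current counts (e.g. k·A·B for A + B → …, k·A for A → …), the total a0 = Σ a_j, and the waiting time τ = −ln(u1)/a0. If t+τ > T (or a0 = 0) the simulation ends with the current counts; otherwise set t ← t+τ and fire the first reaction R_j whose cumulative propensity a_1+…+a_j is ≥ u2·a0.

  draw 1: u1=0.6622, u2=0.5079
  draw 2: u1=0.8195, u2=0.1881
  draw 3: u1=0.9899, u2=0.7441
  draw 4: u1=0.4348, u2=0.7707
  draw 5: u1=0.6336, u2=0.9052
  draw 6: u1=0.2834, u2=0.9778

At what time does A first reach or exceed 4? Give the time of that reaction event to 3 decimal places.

t=0.000: R=6 A=2 X=9 B=3
Draw 1: a1=2.844, a2=7.074, a3=0.768, a4=1.296, a5=1.602, a0=13.584; τ=−ln(0.6622)/13.584=0.030 → t=0.030; u2·a0=0.5079·13.584=6.899; a1=2.844 < 6.899 ≤ a1+a2=9.918 → R2 fires; R=5 A=4 X=10 B=3
Draw 2: a1=2.370, a2=6.550, a3=0.640, a4=2.160, a5=1.335, a0=13.055; τ=−ln(0.8195)/13.055=0.015 → t=0.046; u2·a0=0.1881·13.055=2.456; a1=2.370 < 2.456 ≤ a1+a2=8.920 → R2 fires; R=4 A=6 X=11 B=3
Draw 3: a1=1.896, a2=5.764, a3=0.512, a4=2.592, a5=1.068, a0=11.832; τ=−ln(0.9899)/11.832=0.001 → t=0.046; u2·a0=0.7441·11.832=8.804; a1+…+a3=8.172 < 8.804 ≤ a1+…+a4=10.764 → R4 fires; R=3 A=6 X=11 B=4
Draw 4: a1=1.422, a2=4.323, a3=0.384, a4=1.944, a5=1.068, a0=9.141; τ=−ln(0.4348)/9.141=0.091 → t=0.138; u2·a0=0.7707·9.141=7.045; a1+…+a3=6.129 < 7.045 ≤ a1+…+a4=8.073 → R4 fires; R=2 A=6 X=11 B=5
Draw 5: a1=0.948, a2=2.882, a3=0.256, a4=1.296, a5=0.890, a0=6.272; τ=−ln(0.6336)/6.272=0.073 → t=0.210; u2·a0=0.9052·6.272=5.677; a1+…+a4=5.382 < 5.677 ≤ a1+…+a5=6.272 → R5 fires; R=2 A=7 X=11 B=4
Draw 6: a1=0.948, a2=2.882, a3=0.256, a4=1.512, a5=0.712, a0=6.310; τ=−ln(0.2834)/6.310=0.200 → t=0.410 > T=0.29: stop.
A first becomes ≥ 4 when it reaches 4 at the event at t=0.030.

Threshold first reached at t = 0.030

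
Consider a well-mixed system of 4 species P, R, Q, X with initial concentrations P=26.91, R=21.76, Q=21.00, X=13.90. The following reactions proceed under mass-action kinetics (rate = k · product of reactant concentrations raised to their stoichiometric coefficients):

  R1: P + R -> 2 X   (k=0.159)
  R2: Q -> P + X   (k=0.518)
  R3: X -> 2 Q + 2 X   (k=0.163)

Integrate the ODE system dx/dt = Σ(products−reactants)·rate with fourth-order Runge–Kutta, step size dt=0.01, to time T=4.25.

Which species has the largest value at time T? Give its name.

Dominant species at T: X

RK4 with dt=0.01: 425 steps to T=4.25. Trajectory (selected grid times):
t=0.00: P=26.91 R=21.76 Q=21.00 X=13.90
t=0.47: P=15.64 R=5.38 Q=21.90 X=54.77
t=0.94: P=17.65 R=1.60 Q=25.97 X=73.05
t=1.42: P=23.51 R=0.34 Q=31.53 X=89.05
t=1.89: P=31.66 R=0.04 Q=37.97 X=105.52
t=2.36: P=41.75 R=0.00 Q=45.43 X=124.52
t=2.83: P=53.83 R=0.00 Q=54.09 X=146.99
t=3.31: P=68.54 R=0.00 Q=64.46 X=174.23
t=3.78: P=85.65 R=0.00 Q=76.40 X=205.86
t=4.25: P=105.91 R=0.00 Q=90.47 X=243.30
At T=4.25: P=105.91 R=0.00 Q=90.47 X=243.30; the largest is X.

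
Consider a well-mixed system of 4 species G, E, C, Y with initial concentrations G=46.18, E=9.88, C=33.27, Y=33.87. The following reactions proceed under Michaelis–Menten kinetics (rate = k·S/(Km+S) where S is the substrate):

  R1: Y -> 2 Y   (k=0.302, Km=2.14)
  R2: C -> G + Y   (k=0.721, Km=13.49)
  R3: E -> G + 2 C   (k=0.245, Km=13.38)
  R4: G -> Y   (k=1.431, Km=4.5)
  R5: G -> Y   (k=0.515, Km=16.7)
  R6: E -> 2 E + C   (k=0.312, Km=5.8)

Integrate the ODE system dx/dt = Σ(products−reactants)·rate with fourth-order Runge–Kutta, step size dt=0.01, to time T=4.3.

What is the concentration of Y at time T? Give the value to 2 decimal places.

Y at T = 44.49

RK4 with dt=0.01: 430 steps to T=4.3. Trajectory (selected grid times):
t=0.00: G=46.18 E=9.88 C=33.27 Y=33.87
t=0.48: G=45.67 E=9.92 C=33.22 Y=35.06
t=0.96: G=45.16 E=9.97 C=33.17 Y=36.25
t=1.43: G=44.66 E=10.01 C=33.12 Y=37.41
t=1.91: G=44.16 E=10.06 C=33.07 Y=38.60
t=2.39: G=43.65 E=10.10 C=33.02 Y=39.78
t=2.87: G=43.14 E=10.15 C=32.97 Y=40.97
t=3.34: G=42.65 E=10.19 C=32.92 Y=42.13
t=3.82: G=42.15 E=10.23 C=32.87 Y=43.31
t=4.30: G=41.65 E=10.28 C=32.83 Y=44.49
Read off Y at T=4.3: 44.49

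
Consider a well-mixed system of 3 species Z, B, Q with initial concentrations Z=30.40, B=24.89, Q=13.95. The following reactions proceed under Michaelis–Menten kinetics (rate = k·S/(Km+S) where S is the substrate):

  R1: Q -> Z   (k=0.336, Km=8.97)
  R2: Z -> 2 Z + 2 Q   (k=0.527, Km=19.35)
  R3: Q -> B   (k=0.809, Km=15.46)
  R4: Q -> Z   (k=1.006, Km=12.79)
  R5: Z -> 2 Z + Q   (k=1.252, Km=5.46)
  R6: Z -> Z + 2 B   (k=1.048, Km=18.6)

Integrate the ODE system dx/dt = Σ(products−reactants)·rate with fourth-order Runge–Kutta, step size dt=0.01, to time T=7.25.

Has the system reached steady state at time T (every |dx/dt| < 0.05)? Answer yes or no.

RK4 with dt=0.01: 725 steps to T=7.25. Trajectory (selected grid times):
t=0.00: Z=30.40 B=24.89 Q=13.95
t=0.81: Z=32.12 B=26.27 Q=14.43
t=1.61: Z=33.84 B=27.66 Q=14.91
t=2.42: Z=35.61 B=29.09 Q=15.40
t=3.22: Z=37.37 B=30.52 Q=15.88
t=4.03: Z=39.17 B=32.00 Q=16.37
t=4.83: Z=40.96 B=33.48 Q=16.86
t=5.64: Z=42.80 B=35.00 Q=17.35
t=6.44: Z=44.62 B=36.52 Q=17.84
t=7.25: Z=46.49 B=38.08 Q=18.33
Rates at T: R1=0.2256, R2=0.3721, R3=0.4388, R4=0.5925, R5=1.1204, R6=0.7485
dx/dt at T (Σ net stoichiometry × rate): Z=+2.3106, B=+1.9359, Q=+0.6077
Largest |dx/dt| is |+2.3106| (Z) ≥ 0.05 → not steady.

Steady state at T: no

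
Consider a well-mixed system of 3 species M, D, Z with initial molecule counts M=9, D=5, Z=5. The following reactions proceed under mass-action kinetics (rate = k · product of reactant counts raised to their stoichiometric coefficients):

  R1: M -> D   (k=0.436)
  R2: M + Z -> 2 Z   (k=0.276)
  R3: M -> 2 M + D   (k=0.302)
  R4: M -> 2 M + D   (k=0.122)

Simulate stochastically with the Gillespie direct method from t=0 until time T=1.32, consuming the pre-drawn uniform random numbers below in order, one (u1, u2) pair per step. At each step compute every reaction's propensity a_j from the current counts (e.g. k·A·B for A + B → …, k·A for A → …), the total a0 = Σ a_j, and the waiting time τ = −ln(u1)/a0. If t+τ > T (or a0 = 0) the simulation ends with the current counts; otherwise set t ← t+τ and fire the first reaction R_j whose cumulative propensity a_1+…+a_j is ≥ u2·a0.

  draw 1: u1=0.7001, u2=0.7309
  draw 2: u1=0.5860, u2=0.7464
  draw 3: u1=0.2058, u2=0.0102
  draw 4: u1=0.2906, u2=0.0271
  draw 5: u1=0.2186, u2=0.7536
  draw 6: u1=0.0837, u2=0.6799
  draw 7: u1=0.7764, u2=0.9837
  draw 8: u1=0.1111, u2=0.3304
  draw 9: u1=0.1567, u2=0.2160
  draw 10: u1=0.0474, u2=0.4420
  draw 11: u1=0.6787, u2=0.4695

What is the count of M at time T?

M at T = 1

t=0.000: M=9 D=5 Z=5
Draw 1: a1=3.924, a2=12.420, a3=2.718, a4=1.098, a0=20.160; τ=−ln(0.7001)/20.160=0.018 → t=0.018; u2·a0=0.7309·20.160=14.735; a1=3.924 < 14.735 ≤ a1+a2=16.344 → R2 fires; M=8 D=5 Z=6
Draw 2: a1=3.488, a2=13.248, a3=2.416, a4=0.976, a0=20.128; τ=−ln(0.5860)/20.128=0.027 → t=0.044; u2·a0=0.7464·20.128=15.024; a1=3.488 < 15.024 ≤ a1+a2=16.736 → R2 fires; M=7 D=5 Z=7
Draw 3: a1=3.052, a2=13.524, a3=2.114, a4=0.854, a0=19.544; τ=−ln(0.2058)/19.544=0.081 → t=0.125; u2·a0=0.0102·19.544=0.199 ≤ a1=3.052 → R1 fires; M=6 D=6 Z=7
Draw 4: a1=2.616, a2=11.592, a3=1.812, a4=0.732, a0=16.752; τ=−ln(0.2906)/16.752=0.074 → t=0.199; u2·a0=0.0271·16.752=0.454 ≤ a1=2.616 → R1 fires; M=5 D=7 Z=7
Draw 5: a1=2.180, a2=9.660, a3=1.510, a4=0.610, a0=13.960; τ=−ln(0.2186)/13.960=0.109 → t=0.308; u2·a0=0.7536·13.960=10.520; a1=2.180 < 10.520 ≤ a1+a2=11.840 → R2 fires; M=4 D=7 Z=8
Draw 6: a1=1.744, a2=8.832, a3=1.208, a4=0.488, a0=12.272; τ=−ln(0.0837)/12.272=0.202 → t=0.510; u2·a0=0.6799·12.272=8.344; a1=1.744 < 8.344 ≤ a1+a2=10.576 → R2 fires; M=3 D=7 Z=9
Draw 7: a1=1.308, a2=7.452, a3=0.906, a4=0.366, a0=10.032; τ=−ln(0.7764)/10.032=0.025 → t=0.535; u2·a0=0.9837·10.032=9.868; a1+…+a3=9.666 < 9.868 ≤ a1+…+a4=10.032 → R4 fires; M=4 D=8 Z=9
Draw 8: a1=1.744, a2=9.936, a3=1.208, a4=0.488, a0=13.376; τ=−ln(0.1111)/13.376=0.164 → t=0.699; u2·a0=0.3304·13.376=4.419; a1=1.744 < 4.419 ≤ a1+a2=11.680 → R2 fires; M=3 D=8 Z=10
Draw 9: a1=1.308, a2=8.280, a3=0.906, a4=0.366, a0=10.860; τ=−ln(0.1567)/10.860=0.171 → t=0.870; u2·a0=0.2160·10.860=2.346; a1=1.308 < 2.346 ≤ a1+a2=9.588 → R2 fires; M=2 D=8 Z=11
Draw 10: a1=0.872, a2=6.072, a3=0.604, a4=0.244, a0=7.792; τ=−ln(0.0474)/7.792=0.391 → t=1.261; u2·a0=0.4420·7.792=3.444; a1=0.872 < 3.444 ≤ a1+a2=6.944 → R2 fires; M=1 D=8 Z=12
Draw 11: a1=0.436, a2=3.312, a3=0.302, a4=0.122, a0=4.172; τ=−ln(0.6787)/4.172=0.093 → t=1.354 > T=1.32: stop.
Read off M at T=1.32: 1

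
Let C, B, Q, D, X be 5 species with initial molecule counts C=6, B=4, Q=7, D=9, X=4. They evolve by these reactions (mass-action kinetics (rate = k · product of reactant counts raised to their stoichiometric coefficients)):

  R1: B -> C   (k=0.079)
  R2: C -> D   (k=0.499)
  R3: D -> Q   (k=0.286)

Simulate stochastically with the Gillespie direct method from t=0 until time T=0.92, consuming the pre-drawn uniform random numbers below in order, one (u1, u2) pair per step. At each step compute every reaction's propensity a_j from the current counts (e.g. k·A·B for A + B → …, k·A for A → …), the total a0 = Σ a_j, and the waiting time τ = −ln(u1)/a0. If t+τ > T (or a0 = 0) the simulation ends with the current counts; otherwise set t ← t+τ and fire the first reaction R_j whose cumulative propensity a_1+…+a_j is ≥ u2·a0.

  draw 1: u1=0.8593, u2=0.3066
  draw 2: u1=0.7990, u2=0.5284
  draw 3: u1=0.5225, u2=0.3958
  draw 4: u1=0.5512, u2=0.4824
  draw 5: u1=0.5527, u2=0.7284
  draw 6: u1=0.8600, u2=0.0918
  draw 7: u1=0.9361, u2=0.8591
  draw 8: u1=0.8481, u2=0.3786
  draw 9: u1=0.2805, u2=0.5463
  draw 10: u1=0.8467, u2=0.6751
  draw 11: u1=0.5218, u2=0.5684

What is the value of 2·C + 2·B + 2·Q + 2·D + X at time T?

Value at T = 56

Check how each reaction changes W = 2·C + 2·B + 2·Q + 2·D + X (weight of products minus weight of reactants):
R1: B -> C: (2·1) − (2·1) = 2 − 2 = 0
R2: C -> D: (2·1) − (2·1) = 2 − 2 = 0
R3: D -> Q: (2·1) − (2·1) = 2 − 2 = 0
Every reaction leaves W unchanged, so W is conserved and no simulation is needed: W(T) = W(0) = 2·6 + 2·4 + 2·7 + 2·9 + 4 = 56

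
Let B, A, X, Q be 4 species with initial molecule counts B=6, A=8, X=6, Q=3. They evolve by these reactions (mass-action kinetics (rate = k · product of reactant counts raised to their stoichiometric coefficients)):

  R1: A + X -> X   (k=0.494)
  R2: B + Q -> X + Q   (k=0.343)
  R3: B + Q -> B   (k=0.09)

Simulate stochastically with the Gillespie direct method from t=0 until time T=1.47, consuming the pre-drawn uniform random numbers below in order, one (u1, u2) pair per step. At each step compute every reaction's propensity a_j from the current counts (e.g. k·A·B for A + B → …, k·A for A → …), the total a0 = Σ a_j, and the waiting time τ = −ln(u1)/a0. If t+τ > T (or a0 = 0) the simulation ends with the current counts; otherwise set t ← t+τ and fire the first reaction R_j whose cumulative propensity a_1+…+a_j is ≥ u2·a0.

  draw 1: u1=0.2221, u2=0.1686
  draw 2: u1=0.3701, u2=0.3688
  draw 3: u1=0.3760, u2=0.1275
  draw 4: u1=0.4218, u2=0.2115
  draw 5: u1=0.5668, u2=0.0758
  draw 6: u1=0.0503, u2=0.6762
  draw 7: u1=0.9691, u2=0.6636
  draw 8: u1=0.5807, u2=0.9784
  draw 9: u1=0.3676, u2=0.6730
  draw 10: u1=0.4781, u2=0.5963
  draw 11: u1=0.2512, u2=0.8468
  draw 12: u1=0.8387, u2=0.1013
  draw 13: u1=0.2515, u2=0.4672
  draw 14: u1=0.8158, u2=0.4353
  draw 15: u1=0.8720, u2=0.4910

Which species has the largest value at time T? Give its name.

Dominant species at T: X

t=0.000: B=6 A=8 X=6 Q=3
Draw 1: a1=23.712, a2=6.174, a3=1.620, a0=31.506; τ=−ln(0.2221)/31.506=0.048 → t=0.048; u2·a0=0.1686·31.506=5.312 ≤ a1=23.712 → R1 fires; B=6 A=7 X=6 Q=3
Draw 2: a1=20.748, a2=6.174, a3=1.620, a0=28.542; τ=−ln(0.3701)/28.542=0.035 → t=0.083; u2·a0=0.3688·28.542=10.526 ≤ a1=20.748 → R1 fires; B=6 A=6 X=6 Q=3
Draw 3: a1=17.784, a2=6.174, a3=1.620, a0=25.578; τ=−ln(0.3760)/25.578=0.038 → t=0.121; u2·a0=0.1275·25.578=3.261 ≤ a1=17.784 → R1 fires; B=6 A=5 X=6 Q=3
Draw 4: a1=14.820, a2=6.174, a3=1.620, a0=22.614; τ=−ln(0.4218)/22.614=0.038 → t=0.159; u2·a0=0.2115·22.614=4.783 ≤ a1=14.820 → R1 fires; B=6 A=4 X=6 Q=3
Draw 5: a1=11.856, a2=6.174, a3=1.620, a0=19.650; τ=−ln(0.5668)/19.650=0.029 → t=0.188; u2·a0=0.0758·19.650=1.489 ≤ a1=11.856 → R1 fires; B=6 A=3 X=6 Q=3
Draw 6: a1=8.892, a2=6.174, a3=1.620, a0=16.686; τ=−ln(0.0503)/16.686=0.179 → t=0.367; u2·a0=0.6762·16.686=11.283; a1=8.892 < 11.283 ≤ a1+a2=15.066 → R2 fires; B=5 A=3 X=7 Q=3
Draw 7: a1=10.374, a2=5.145, a3=1.350, a0=16.869; τ=−ln(0.9691)/16.869=0.002 → t=0.369; u2·a0=0.6636·16.869=11.194; a1=10.374 < 11.194 ≤ a1+a2=15.519 → R2 fires; B=4 A=3 X=8 Q=3
Draw 8: a1=11.856, a2=4.116, a3=1.080, a0=17.052; τ=−ln(0.5807)/17.052=0.032 → t=0.401; u2·a0=0.9784·17.052=16.684; a1+a2=15.972 < 16.684 ≤ a1+…+a3=17.052 → R3 fires; B=4 A=3 X=8 Q=2
Draw 9: a1=11.856, a2=2.744, a3=0.720, a0=15.320; τ=−ln(0.3676)/15.320=0.065 → t=0.466; u2·a0=0.6730·15.320=10.310 ≤ a1=11.856 → R1 fires; B=4 A=2 X=8 Q=2
Draw 10: a1=7.904, a2=2.744, a3=0.720, a0=11.368; τ=−ln(0.4781)/11.368=0.065 → t=0.531; u2·a0=0.5963·11.368=6.779 ≤ a1=7.904 → R1 fires; B=4 A=1 X=8 Q=2
Draw 11: a1=3.952, a2=2.744, a3=0.720, a0=7.416; τ=−ln(0.2512)/7.416=0.186 → t=0.717; u2·a0=0.8468·7.416=6.280; a1=3.952 < 6.280 ≤ a1+a2=6.696 → R2 fires; B=3 A=1 X=9 Q=2
Draw 12: a1=4.446, a2=2.058, a3=0.540, a0=7.044; τ=−ln(0.8387)/7.044=0.025 → t=0.742; u2·a0=0.1013·7.044=0.714 ≤ a1=4.446 → R1 fires; B=3 A=0 X=9 Q=2
Draw 13: a1=0.000, a2=2.058, a3=0.540, a0=2.598; τ=−ln(0.2515)/2.598=0.531 → t=1.274; u2·a0=0.4672·2.598=1.214; a1=0.000 < 1.214 ≤ a1+a2=2.058 → R2 fires; B=2 A=0 X=10 Q=2
Draw 14: a1=0.000, a2=1.372, a3=0.360, a0=1.732; τ=−ln(0.8158)/1.732=0.118 → t=1.391; u2·a0=0.4353·1.732=0.754; a1=0.000 < 0.754 ≤ a1+a2=1.372 → R2 fires; B=1 A=0 X=11 Q=2
Draw 15: a1=0.000, a2=0.686, a3=0.180, a0=0.866; τ=−ln(0.8720)/0.866=0.158 → t=1.549 > T=1.47: stop.
At T=1.47: B=1 A=0 X=11 Q=2; the largest is X.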